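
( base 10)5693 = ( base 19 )FEC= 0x163D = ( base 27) 7LN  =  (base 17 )12BF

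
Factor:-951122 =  - 2^1*37^1*12853^1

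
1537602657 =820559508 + 717043149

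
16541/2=8270 + 1/2 = 8270.50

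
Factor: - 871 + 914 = 43^1 = 43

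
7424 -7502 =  - 78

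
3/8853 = 1/2951 = 0.00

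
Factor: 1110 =2^1* 3^1*5^1*37^1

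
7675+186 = 7861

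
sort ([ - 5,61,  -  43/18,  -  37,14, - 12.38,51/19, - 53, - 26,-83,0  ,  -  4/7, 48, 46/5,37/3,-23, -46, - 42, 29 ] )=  [-83 , - 53, - 46, - 42,-37,  -  26,-23, - 12.38,- 5,-43/18,-4/7, 0,  51/19,46/5,37/3, 14,  29,48,61]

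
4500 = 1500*3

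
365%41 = 37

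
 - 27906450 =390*(  -  71555 ) 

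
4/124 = 1/31 = 0.03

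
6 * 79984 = 479904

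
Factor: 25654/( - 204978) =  - 3^( - 1)*101^1*269^( - 1)=- 101/807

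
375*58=21750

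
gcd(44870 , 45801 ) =7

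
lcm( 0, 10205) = 0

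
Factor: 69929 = 69929^1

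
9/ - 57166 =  - 1 + 57157/57166 = - 0.00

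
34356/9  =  11452/3 = 3817.33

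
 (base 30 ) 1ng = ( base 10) 1606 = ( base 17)598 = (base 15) 721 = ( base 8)3106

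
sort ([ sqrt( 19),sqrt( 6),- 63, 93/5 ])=[ - 63, sqrt (6), sqrt (19),93/5] 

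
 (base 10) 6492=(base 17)157F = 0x195c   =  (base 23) c66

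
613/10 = 613/10 =61.30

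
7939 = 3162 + 4777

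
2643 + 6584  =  9227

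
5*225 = 1125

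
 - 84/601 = - 84/601 = - 0.14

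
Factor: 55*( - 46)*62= - 156860 = - 2^2*5^1*11^1*23^1*31^1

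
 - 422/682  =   - 211/341 = -0.62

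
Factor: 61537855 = 5^1*29^1*389^1*1091^1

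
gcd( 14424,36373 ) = 1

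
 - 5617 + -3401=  - 9018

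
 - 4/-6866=2/3433 = 0.00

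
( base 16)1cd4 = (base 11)55aa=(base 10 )7380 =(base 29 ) 8me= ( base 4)1303110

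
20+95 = 115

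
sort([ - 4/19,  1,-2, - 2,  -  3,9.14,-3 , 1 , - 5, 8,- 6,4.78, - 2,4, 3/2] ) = [ - 6 , -5 , - 3, - 3,-2,-2, - 2,-4/19 , 1,  1,3/2 , 4, 4.78,  8,9.14 ] 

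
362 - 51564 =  -51202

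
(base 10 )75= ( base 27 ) 2l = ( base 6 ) 203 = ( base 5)300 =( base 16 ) 4B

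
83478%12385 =9168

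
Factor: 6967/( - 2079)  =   - 3^( - 3 )*7^( - 1)*11^( - 1 ) * 6967^1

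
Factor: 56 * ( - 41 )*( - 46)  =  2^4*7^1 * 23^1 * 41^1 =105616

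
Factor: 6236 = 2^2*1559^1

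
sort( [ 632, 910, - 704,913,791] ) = [ -704,  632, 791, 910,913] 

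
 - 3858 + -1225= - 5083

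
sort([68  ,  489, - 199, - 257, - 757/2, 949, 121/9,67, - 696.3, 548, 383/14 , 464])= [ - 696.3,  -  757/2 ,-257, - 199,121/9,383/14,67,68 , 464,489, 548,949]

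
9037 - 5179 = 3858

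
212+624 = 836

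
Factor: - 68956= - 2^2*17239^1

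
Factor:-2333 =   -  2333^1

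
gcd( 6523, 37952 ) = 593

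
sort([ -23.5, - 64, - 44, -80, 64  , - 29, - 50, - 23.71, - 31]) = [-80, - 64, - 50, - 44, - 31 , - 29, - 23.71, - 23.5, 64]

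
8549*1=8549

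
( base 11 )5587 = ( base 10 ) 7355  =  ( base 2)1110010111011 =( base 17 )187b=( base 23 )dki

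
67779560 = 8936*7585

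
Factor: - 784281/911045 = - 3^1*5^( - 1 )*182209^( -1)*261427^1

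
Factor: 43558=2^1 * 29^1 * 751^1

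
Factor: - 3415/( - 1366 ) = 2^( - 1 )*5^1  =  5/2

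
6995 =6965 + 30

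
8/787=8/787 = 0.01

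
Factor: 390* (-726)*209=-2^2 * 3^2*5^1*11^3 * 13^1*19^1 = - 59176260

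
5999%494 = 71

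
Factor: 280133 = 7^2 * 5717^1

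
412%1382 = 412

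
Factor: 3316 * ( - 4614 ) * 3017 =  - 46160172408 = -  2^3*3^1 * 7^1*  431^1*769^1 * 829^1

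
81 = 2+79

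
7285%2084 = 1033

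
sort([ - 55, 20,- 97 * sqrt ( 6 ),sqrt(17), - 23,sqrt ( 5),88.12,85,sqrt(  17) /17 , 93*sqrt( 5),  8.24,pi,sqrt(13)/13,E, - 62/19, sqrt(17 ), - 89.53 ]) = [ - 97*sqrt( 6), - 89.53, - 55, - 23,-62/19, sqrt ( 17)/17,  sqrt ( 13)/13,sqrt(5),E,pi,sqrt(17), sqrt ( 17),8.24, 20,85,88.12,93*sqrt(5)] 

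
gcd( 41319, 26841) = 3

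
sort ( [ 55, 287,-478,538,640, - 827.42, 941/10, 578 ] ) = [ - 827.42, - 478, 55,  941/10,287,538,578, 640]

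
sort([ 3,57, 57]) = [ 3, 57,57] 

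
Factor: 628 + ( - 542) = 2^1*43^1 = 86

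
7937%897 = 761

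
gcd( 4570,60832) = 2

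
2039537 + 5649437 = 7688974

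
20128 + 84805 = 104933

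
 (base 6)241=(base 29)3a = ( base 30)37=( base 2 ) 1100001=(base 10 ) 97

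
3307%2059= 1248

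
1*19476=19476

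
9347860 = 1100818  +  8247042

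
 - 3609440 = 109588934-113198374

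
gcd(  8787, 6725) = 1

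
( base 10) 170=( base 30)5K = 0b10101010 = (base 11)145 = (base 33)55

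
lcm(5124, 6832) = 20496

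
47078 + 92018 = 139096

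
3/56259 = 1/18753 = 0.00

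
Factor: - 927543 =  - 3^1 * 41^1*7541^1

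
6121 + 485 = 6606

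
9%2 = 1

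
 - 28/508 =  - 1 + 120/127=- 0.06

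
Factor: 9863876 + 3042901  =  3^1* 13^1*330943^1 = 12906777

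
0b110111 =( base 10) 55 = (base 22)2B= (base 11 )50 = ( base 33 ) 1m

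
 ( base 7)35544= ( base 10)9195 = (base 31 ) 9HJ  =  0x23eb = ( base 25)ehk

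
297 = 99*3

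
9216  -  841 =8375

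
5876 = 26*226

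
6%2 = 0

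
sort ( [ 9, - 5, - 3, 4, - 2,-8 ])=[ - 8,-5, - 3, - 2,  4  ,  9]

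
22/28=11/14 = 0.79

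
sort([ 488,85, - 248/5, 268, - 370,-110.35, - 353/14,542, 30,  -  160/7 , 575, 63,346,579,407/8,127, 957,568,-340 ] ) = [ - 370, - 340 , - 110.35 , - 248/5,-353/14,-160/7,  30,407/8,63, 85,127,268, 346,488,542, 568,575, 579,957] 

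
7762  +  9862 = 17624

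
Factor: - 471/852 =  - 157/284 = - 2^ (  -  2 )*71^(-1)*157^1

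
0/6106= 0 = 0.00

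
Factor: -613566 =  - 2^1 * 3^2*89^1*383^1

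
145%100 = 45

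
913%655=258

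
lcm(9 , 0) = 0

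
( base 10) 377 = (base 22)H3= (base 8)571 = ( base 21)hk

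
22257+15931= 38188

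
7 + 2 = 9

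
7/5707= 7/5707 = 0.00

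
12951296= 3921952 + 9029344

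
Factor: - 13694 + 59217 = 45523 = 45523^1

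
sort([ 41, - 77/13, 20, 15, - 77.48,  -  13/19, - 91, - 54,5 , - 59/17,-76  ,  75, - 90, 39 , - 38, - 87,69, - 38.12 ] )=[ - 91, - 90,  -  87, - 77.48, - 76, - 54, - 38.12, - 38,  -  77/13, -59/17, - 13/19, 5,15, 20,39, 41, 69, 75 ] 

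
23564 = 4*5891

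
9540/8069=1+1471/8069 = 1.18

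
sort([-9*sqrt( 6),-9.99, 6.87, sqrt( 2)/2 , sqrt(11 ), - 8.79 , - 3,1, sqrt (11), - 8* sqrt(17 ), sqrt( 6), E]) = [  -  8*sqrt (17 ), - 9*sqrt (6),-9.99,-8.79,- 3, sqrt( 2)/2, 1,sqrt( 6 ), E,sqrt(11) , sqrt( 11),  6.87 ]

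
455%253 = 202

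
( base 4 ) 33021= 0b1111001001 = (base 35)ro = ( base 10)969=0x3c9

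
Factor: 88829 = 13^1*6833^1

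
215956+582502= 798458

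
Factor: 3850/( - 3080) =-5/4 = - 2^( - 2)*5^1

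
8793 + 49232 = 58025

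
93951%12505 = 6416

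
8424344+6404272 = 14828616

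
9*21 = 189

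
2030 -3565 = -1535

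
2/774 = 1/387 = 0.00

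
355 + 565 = 920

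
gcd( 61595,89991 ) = 1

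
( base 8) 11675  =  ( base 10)5053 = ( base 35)44d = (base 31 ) 580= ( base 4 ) 1032331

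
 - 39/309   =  -1 + 90/103 =- 0.13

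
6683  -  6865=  - 182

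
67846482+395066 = 68241548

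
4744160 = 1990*2384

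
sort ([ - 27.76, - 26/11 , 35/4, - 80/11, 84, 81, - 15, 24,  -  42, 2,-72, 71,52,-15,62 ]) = [ - 72,-42,  -  27.76, - 15, - 15,  -  80/11, - 26/11,2,35/4, 24, 52, 62,71, 81, 84 ] 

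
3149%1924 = 1225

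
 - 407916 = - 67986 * 6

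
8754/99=2918/33 = 88.42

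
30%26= 4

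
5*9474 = 47370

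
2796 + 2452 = 5248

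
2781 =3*927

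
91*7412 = 674492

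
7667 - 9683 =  - 2016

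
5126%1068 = 854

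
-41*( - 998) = 40918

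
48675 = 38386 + 10289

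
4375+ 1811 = 6186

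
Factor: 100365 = 3^1* 5^1 * 6691^1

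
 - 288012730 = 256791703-544804433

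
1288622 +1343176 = 2631798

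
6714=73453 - 66739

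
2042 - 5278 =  - 3236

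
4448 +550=4998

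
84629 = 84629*1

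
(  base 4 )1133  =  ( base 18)55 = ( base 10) 95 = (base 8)137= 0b1011111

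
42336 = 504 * 84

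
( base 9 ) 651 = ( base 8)1024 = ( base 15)257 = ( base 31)H5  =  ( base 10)532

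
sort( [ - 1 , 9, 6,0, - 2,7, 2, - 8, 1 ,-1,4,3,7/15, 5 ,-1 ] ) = [ - 8, -2, - 1, - 1, - 1,0, 7/15,  1, 2,3, 4,5,6, 7,  9]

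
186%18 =6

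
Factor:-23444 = - 2^2*5861^1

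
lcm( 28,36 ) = 252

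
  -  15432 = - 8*1929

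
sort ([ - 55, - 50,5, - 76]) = [ - 76,-55,-50, 5 ] 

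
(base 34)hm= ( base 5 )4400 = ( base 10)600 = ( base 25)o0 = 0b1001011000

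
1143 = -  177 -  - 1320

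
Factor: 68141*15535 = 1058570435 = 5^1*13^1 * 239^1*68141^1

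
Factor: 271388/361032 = 2^( - 1 )*3^( - 1 ) * 7^( - 2)  *  13^1 *17^1 = 221/294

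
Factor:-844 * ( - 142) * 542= 64957616 = 2^4*71^1*211^1 * 271^1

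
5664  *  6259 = 35450976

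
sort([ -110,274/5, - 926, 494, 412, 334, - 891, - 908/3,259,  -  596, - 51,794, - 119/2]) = [ - 926,-891, - 596, - 908/3, - 110, - 119/2, - 51 , 274/5, 259, 334 , 412,494,794 ]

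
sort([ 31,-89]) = [ - 89,31 ] 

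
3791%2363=1428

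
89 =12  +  77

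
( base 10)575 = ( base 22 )143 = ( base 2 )1000111111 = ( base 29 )jo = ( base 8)1077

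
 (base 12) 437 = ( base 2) 1001101011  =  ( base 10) 619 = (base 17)227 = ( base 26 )nl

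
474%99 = 78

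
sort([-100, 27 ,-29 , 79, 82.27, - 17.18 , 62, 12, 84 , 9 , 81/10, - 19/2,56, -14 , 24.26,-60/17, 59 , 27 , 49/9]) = [ -100,  -  29 ,  -  17.18, - 14,-19/2,-60/17,  49/9,81/10, 9,12, 24.26, 27,  27 , 56, 59 , 62,79,82.27,84]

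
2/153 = 2/153 = 0.01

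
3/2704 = 3/2704 = 0.00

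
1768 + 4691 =6459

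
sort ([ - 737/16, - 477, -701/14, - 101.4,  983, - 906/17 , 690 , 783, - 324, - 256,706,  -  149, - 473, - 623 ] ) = [ - 623,- 477,  -  473 , - 324, - 256, - 149, - 101.4, - 906/17, - 701/14, - 737/16,690 , 706, 783,983]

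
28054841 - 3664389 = 24390452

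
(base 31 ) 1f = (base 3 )1201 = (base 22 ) 22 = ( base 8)56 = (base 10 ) 46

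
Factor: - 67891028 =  - 2^2*19^1*379^1*2357^1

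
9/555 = 3/185 = 0.02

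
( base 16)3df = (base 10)991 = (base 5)12431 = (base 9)1321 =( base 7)2614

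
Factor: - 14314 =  - 2^1 *17^1*421^1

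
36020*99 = 3565980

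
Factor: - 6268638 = -2^1*3^1 * 373^1*2801^1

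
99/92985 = 33/30995 = 0.00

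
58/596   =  29/298 = 0.10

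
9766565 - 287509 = 9479056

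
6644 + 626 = 7270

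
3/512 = 3/512 =0.01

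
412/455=412/455 = 0.91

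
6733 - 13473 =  - 6740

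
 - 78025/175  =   - 446 +1/7 = - 445.86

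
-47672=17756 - 65428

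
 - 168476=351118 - 519594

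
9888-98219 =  - 88331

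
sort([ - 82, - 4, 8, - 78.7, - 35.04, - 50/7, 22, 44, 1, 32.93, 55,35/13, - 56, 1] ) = [  -  82, - 78.7 , - 56, - 35.04, - 50/7, - 4, 1, 1, 35/13,8, 22, 32.93, 44, 55]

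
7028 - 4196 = 2832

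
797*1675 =1334975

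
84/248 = 21/62 = 0.34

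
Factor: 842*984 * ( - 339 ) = - 280870992 = - 2^4*3^2*41^1*113^1*421^1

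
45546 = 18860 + 26686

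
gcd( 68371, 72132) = 1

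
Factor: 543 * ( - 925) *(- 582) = 2^1 * 3^2*5^2*37^1 * 97^1 * 181^1 = 292324050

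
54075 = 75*721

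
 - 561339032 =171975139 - 733314171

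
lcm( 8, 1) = 8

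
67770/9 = 7530 = 7530.00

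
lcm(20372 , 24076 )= 264836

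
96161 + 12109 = 108270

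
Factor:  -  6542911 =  - 2053^1*3187^1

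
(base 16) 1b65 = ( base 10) 7013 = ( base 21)FIK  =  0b1101101100101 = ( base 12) 4085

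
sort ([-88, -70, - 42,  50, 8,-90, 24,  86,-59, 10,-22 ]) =[ - 90,-88, - 70, - 59,-42,- 22, 8,10 , 24, 50, 86 ] 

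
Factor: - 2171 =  - 13^1 *167^1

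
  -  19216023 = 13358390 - 32574413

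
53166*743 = 39502338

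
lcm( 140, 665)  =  2660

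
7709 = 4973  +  2736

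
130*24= 3120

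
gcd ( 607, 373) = 1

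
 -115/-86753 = 115/86753=0.00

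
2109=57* 37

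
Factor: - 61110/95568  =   - 10185/15928 = - 2^ ( - 3 ) * 3^1 * 5^1*7^1*11^(-1 )*97^1 * 181^( - 1) 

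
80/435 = 16/87 = 0.18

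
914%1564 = 914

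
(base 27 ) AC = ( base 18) fc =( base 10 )282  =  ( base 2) 100011010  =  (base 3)101110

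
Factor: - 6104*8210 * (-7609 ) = 2^4*5^1* 7^2*109^1*821^1*1087^1 = 381316208560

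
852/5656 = 213/1414 = 0.15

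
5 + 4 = 9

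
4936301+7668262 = 12604563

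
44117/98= 44117/98 = 450.17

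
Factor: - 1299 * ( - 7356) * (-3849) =-2^2 * 3^3  *  433^1*613^1*1283^1 = - 36778903956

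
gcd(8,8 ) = 8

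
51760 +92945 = 144705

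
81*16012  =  1296972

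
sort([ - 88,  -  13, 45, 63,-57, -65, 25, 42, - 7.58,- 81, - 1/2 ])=[ - 88, - 81, - 65, - 57, - 13,  -  7.58,-1/2,25 , 42, 45 , 63]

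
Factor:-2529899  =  -2529899^1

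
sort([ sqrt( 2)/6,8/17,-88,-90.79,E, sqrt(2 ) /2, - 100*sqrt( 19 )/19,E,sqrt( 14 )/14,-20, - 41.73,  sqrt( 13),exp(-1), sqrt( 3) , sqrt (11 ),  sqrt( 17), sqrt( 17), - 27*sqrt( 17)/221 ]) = [ - 90.79,  -  88, - 41.73,-100*sqrt(19) /19, - 20 , - 27*sqrt(17) /221 , sqrt(2)/6,  sqrt(14 )/14,exp( -1),8/17,sqrt( 2) /2,  sqrt( 3 ),  E,E,sqrt(11),sqrt( 13),sqrt( 17),sqrt( 17 )] 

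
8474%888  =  482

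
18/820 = 9/410 = 0.02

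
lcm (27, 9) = 27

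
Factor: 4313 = 19^1*227^1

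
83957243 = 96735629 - 12778386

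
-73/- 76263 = 73/76263 = 0.00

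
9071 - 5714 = 3357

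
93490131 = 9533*9807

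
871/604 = 1 + 267/604 = 1.44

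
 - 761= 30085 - 30846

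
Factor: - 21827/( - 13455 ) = 73/45 =3^(  -  2)*5^( - 1 ) * 73^1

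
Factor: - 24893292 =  - 2^2*3^1*73^1*157^1 * 181^1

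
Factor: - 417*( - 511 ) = 213087 = 3^1 *7^1*73^1*139^1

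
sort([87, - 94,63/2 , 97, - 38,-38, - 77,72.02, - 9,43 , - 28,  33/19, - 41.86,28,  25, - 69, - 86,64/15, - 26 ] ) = [ - 94,  -  86, - 77,  -  69, - 41.86, - 38, - 38,- 28, - 26 ,-9,33/19,64/15,25,28,63/2,43,72.02,87,97] 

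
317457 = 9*35273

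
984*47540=46779360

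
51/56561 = 51/56561= 0.00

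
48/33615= 16/11205 = 0.00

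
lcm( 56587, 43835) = 3112285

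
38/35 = 38/35= 1.09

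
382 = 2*191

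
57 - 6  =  51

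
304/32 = 19/2 = 9.50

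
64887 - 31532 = 33355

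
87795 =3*29265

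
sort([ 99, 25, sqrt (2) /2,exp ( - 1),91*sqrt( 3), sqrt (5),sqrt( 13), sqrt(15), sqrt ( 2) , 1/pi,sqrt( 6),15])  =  [ 1/pi, exp(-1 ), sqrt(2 )/2,sqrt( 2),sqrt( 5),sqrt( 6 ), sqrt (13),sqrt( 15),  15, 25, 99,91*sqrt( 3)]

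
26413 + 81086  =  107499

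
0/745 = 0=   0.00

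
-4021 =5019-9040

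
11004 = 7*1572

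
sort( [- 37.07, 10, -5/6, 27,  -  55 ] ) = [ - 55, - 37.07 ,-5/6, 10, 27 ]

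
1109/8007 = 1109/8007=0.14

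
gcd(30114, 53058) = 1434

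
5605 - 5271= 334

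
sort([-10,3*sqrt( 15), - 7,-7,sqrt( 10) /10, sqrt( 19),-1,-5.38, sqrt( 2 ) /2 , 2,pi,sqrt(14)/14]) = [- 10, - 7, - 7, - 5.38, - 1 , sqrt( 14 ) /14 , sqrt( 10 )/10, sqrt( 2)/2,2,pi, sqrt( 19), 3*sqrt( 15 ) ] 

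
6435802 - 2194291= 4241511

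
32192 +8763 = 40955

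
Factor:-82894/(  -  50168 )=41447/25084 = 2^( - 2)*7^1*31^1*191^1*6271^( - 1)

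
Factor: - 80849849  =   - 6073^1*13313^1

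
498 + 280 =778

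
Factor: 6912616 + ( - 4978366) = 1934250 = 2^1*3^1 * 5^3*2579^1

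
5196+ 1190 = 6386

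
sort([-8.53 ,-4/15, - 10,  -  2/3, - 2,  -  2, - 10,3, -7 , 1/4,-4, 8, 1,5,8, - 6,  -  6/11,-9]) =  [ - 10,  -  10, - 9, - 8.53,-7, - 6, - 4, - 2, - 2, - 2/3 ,  -  6/11, - 4/15,1/4, 1, 3, 5,8,8 ]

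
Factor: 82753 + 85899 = 2^2*11^1*3833^1 = 168652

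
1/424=1/424  =  0.00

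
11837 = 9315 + 2522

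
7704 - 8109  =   - 405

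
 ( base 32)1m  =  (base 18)30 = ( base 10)54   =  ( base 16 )36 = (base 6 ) 130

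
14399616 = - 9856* ( - 1461 )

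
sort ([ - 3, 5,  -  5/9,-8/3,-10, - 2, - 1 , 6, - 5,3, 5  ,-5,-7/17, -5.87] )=[ - 10, - 5.87,-5, - 5 ,-3, - 8/3, - 2, - 1,  -  5/9, - 7/17,3,5, 5 , 6 ] 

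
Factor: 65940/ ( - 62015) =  - 2^2*3^1 * 7^1*79^ (- 1 ) = - 84/79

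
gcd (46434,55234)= 2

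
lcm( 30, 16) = 240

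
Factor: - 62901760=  - 2^9*5^1*24571^1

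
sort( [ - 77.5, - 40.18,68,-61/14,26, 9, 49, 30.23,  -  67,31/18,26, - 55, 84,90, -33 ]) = [ -77.5,  -  67, - 55, - 40.18,-33, - 61/14, 31/18, 9, 26 , 26,30.23 , 49, 68, 84, 90]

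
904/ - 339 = -8/3 =- 2.67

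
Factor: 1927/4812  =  2^( - 2 )*3^( - 1 )*41^1*47^1*401^( - 1)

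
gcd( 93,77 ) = 1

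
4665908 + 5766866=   10432774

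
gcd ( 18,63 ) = 9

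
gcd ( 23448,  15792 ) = 24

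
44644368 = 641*69648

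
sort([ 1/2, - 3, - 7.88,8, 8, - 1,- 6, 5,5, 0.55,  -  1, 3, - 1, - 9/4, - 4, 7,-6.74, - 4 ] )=[  -  7.88, - 6.74, - 6, -4,  -  4,-3,  -  9/4, - 1, - 1 , - 1,1/2, 0.55,3, 5, 5,7, 8, 8]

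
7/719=7/719 = 0.01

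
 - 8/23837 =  - 1  +  23829/23837 = - 0.00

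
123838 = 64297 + 59541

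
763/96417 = 763/96417 = 0.01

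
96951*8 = 775608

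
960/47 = 20 + 20/47 = 20.43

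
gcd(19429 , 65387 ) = 1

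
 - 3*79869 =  - 239607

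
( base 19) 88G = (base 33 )2qk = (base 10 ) 3056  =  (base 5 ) 44211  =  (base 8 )5760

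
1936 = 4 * 484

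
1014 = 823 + 191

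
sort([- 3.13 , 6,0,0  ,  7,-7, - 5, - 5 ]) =[  -  7,-5, - 5, - 3.13, 0, 0, 6,7 ]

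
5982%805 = 347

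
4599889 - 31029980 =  - 26430091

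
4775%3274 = 1501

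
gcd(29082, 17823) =3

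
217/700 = 31/100 = 0.31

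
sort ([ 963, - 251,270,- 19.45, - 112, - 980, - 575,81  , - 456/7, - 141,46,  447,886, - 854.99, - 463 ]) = [-980 , - 854.99, - 575, - 463, - 251, - 141, - 112, - 456/7, - 19.45,46,81,270,447,886,963] 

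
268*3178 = 851704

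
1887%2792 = 1887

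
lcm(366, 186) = 11346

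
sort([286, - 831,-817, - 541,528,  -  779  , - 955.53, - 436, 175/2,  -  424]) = [ - 955.53,  -  831 , - 817,  -  779, - 541, - 436, - 424 , 175/2,286,  528]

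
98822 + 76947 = 175769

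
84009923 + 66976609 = 150986532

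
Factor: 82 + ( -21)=61^1 =61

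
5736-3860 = 1876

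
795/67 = 11+ 58/67 = 11.87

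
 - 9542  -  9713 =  - 19255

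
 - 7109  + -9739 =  - 16848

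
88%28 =4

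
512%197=118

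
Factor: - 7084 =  - 2^2*7^1*11^1*23^1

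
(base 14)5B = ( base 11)74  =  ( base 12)69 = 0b1010001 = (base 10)81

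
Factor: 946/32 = 2^( - 4 )*11^1 * 43^1 = 473/16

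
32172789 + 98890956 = 131063745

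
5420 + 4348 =9768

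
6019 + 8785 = 14804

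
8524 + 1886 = 10410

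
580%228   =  124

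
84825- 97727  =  - 12902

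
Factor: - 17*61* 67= - 17^1* 61^1 * 67^1  =  - 69479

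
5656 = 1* 5656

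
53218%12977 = 1310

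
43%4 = 3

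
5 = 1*5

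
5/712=5/712=0.01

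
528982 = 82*6451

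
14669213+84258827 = 98928040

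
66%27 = 12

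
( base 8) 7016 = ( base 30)3ts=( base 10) 3598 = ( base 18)b1g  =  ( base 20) 8JI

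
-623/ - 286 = 2 + 51/286 = 2.18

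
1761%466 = 363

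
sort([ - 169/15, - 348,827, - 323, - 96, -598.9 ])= [ -598.9, -348,-323, - 96,  -  169/15,827 ]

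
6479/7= 925 +4/7 = 925.57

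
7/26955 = 7/26955=0.00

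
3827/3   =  1275 + 2/3= 1275.67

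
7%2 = 1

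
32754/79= 32754/79 = 414.61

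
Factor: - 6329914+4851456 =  -2^1*173^1*4273^1=-1478458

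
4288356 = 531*8076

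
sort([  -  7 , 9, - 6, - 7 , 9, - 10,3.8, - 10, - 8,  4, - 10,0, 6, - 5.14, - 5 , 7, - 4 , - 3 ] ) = [ - 10, - 10, - 10, - 8, - 7, - 7, - 6, - 5.14,  -  5, - 4, - 3, 0,3.8, 4 , 6, 7,  9, 9 ] 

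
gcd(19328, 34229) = 1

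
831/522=1 + 103/174 =1.59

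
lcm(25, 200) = 200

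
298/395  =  298/395 = 0.75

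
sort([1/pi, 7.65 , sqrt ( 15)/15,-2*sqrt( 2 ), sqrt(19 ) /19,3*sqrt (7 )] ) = [-2*sqrt(2), sqrt( 19) /19 , sqrt(15) /15,1/pi,7.65,  3 * sqrt(7)] 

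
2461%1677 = 784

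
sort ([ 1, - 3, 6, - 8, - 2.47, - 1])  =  [  -  8, - 3, - 2.47, - 1, 1,6] 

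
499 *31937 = 15936563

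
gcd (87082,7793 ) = 1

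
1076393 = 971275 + 105118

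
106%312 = 106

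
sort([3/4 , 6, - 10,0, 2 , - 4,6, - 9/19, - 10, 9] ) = [  -  10, - 10,-4, - 9/19, 0, 3/4,2, 6, 6, 9] 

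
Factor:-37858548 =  - 2^2*3^1*7^1*13^1 * 37^1*937^1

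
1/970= 1/970 = 0.00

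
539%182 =175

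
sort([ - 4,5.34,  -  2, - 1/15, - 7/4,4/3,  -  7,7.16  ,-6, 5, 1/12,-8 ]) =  [  -  8,-7, - 6, - 4,-2, - 7/4, -1/15, 1/12, 4/3, 5, 5.34, 7.16]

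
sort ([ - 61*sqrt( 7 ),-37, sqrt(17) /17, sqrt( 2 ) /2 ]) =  [ - 61*sqrt( 7), - 37,sqrt(17)/17,sqrt(2) /2 ]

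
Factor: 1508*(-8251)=-12442508 = -2^2*13^1*29^1 * 37^1*223^1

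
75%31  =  13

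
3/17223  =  1/5741 = 0.00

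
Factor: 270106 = 2^1*29^1*4657^1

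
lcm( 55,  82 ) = 4510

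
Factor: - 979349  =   - 7^1*139907^1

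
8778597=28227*311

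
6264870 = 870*7201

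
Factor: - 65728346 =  - 2^1 * 239^1*137507^1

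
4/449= 4/449 = 0.01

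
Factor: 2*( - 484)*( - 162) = 2^4*3^4*11^2 =156816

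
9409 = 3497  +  5912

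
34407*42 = 1445094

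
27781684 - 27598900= 182784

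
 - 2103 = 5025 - 7128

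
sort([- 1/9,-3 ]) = [- 3, - 1/9] 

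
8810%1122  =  956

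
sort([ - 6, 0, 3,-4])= [-6, - 4,0,3]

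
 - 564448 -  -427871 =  - 136577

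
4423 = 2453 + 1970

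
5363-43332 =  -  37969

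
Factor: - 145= -5^1  *29^1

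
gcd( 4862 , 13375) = 1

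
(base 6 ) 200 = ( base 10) 72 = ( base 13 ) 57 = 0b1001000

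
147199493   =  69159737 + 78039756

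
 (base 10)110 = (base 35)35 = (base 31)3h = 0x6e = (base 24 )4E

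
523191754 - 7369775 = 515821979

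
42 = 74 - 32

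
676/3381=676/3381 = 0.20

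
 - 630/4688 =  - 315/2344 = - 0.13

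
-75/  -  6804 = 25/2268 = 0.01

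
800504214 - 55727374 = 744776840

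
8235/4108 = 2 + 19/4108 = 2.00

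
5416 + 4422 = 9838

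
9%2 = 1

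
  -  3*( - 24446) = 73338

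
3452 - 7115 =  - 3663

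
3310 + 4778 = 8088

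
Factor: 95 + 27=2^1*61^1 = 122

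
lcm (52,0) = 0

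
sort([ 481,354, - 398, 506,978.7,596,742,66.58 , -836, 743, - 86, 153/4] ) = [ - 836,  -  398, - 86,153/4, 66.58, 354, 481,506, 596,742,743,978.7]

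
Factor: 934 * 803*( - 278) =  - 208500556 = - 2^2*11^1*73^1*139^1*467^1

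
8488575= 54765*155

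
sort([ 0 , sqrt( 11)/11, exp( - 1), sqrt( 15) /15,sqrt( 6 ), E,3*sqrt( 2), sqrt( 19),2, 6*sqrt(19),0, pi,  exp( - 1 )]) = [0,  0, sqrt( 15) /15 , sqrt(11 )/11, exp(-1),exp( - 1 ), 2,sqrt( 6), E,pi, 3*sqrt(2), sqrt(19),  6*sqrt ( 19) ]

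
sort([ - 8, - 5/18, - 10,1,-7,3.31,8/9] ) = [ - 10, - 8, - 7, - 5/18 , 8/9, 1, 3.31 ]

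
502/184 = 2 + 67/92 = 2.73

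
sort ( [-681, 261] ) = [ - 681,  261 ] 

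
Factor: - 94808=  - 2^3 * 7^1 * 1693^1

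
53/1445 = 53/1445 = 0.04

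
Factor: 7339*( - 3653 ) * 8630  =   - 2^1 * 5^1*13^1*41^1*179^1*281^1*863^1 = - 231364837210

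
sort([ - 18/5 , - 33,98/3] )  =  [ - 33, - 18/5, 98/3] 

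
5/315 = 1/63 = 0.02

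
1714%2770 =1714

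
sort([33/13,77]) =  [ 33/13, 77 ] 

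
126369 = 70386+55983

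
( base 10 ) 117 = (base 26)4d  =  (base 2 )1110101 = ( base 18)69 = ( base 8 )165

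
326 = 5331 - 5005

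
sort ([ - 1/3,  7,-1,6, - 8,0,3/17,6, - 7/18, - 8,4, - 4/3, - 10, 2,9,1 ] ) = [ - 10, -8, - 8, - 4/3,-1, - 7/18, - 1/3, 0,  3/17,1,2, 4,6,6, 7,9]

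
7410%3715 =3695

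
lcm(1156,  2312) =2312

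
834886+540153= 1375039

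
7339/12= 611  +  7/12 = 611.58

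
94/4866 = 47/2433 = 0.02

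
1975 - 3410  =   - 1435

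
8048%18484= 8048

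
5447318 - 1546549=3900769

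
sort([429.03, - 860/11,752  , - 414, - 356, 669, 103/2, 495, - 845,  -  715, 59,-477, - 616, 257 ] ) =[ - 845, - 715,- 616, - 477,  -  414, - 356  , - 860/11 , 103/2, 59, 257, 429.03,495 , 669, 752]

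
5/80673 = 5/80673 = 0.00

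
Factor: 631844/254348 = 137^1*1153^1*63587^ ( - 1) = 157961/63587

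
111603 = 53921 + 57682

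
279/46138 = 279/46138 = 0.01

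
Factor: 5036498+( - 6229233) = -1192735 = - 5^1 * 238547^1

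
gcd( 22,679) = 1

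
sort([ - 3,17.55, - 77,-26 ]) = [ - 77, - 26, - 3,  17.55 ] 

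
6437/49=131 + 18/49 = 131.37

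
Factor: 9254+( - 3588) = 2^1*2833^1 = 5666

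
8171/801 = 10 + 161/801 = 10.20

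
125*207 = 25875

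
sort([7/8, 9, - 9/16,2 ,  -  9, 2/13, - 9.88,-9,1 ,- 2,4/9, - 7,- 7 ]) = [ -9.88,  -  9, - 9,-7 ,-7,- 2, - 9/16,2/13,4/9,7/8,1 , 2, 9]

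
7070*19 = 134330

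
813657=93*8749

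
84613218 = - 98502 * ( - 859)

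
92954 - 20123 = 72831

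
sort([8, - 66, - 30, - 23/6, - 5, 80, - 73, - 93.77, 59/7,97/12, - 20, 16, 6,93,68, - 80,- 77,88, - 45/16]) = [-93.77,-80, - 77, - 73, - 66,  -  30, - 20, - 5, - 23/6, - 45/16, 6, 8, 97/12 , 59/7,16, 68, 80,88,93]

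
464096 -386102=77994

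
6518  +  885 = 7403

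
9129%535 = 34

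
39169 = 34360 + 4809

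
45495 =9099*5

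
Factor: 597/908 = 2^( - 2)*3^1*199^1*227^( -1)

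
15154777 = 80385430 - 65230653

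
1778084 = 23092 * 77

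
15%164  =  15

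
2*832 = 1664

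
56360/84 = 14090/21   =  670.95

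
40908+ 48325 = 89233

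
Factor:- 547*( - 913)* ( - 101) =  - 11^1 *83^1*101^1*547^1= - 50440511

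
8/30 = 4/15  =  0.27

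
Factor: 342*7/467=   2394/467 =2^1 * 3^2*7^1*19^1*467^(-1)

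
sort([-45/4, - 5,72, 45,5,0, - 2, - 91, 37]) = [-91,-45/4, - 5, - 2, 0, 5, 37, 45, 72] 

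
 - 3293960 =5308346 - 8602306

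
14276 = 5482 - -8794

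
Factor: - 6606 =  - 2^1*3^2*367^1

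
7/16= 7/16 = 0.44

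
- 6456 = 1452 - 7908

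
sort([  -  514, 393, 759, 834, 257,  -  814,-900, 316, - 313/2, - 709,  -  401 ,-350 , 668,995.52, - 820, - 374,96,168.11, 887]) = [-900, - 820 , - 814,  -  709,-514,-401, - 374,- 350, - 313/2, 96,168.11, 257,316,393, 668,759, 834, 887, 995.52]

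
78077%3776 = 2557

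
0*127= 0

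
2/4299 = 2/4299 = 0.00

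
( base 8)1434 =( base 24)194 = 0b1100011100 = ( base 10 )796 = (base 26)14G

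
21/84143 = 21/84143 = 0.00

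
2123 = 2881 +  - 758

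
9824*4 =39296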